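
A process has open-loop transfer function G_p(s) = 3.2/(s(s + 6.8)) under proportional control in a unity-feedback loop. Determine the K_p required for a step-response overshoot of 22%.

K_p = 19.2

From %OS = 100·exp(−πζ/√(1−ζ²)) = 22%, ζ = −ln(0.22)/√(π²+ln²(0.22)) = 0.4342.
Characteristic equation s² + 6.8s + 3.2K_p = 0 gives ζ = 6.8/(2√(3.2K_p)).
Setting ζ = 0.4342: √(3.2K_p) = 6.8/(2·0.4342) = 7.831, so K_p = 61.33/3.2 = 19.2.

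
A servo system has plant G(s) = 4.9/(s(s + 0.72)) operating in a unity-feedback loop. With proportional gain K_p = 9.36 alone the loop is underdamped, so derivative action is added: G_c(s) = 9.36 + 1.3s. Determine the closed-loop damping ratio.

ζ = 0.523

Forward path: (9.36 + 1.3s)·4.9/(s(s+0.72)). The closed-loop characteristic equation is s² + (0.72 + 4.9·1.3)s + 4.9·9.36 = 0.
That is s² + 7.09s + 45.86 = 0, so ω_n = 6.772 rad/s and ζ = 7.09/(2·6.772) = 0.5235.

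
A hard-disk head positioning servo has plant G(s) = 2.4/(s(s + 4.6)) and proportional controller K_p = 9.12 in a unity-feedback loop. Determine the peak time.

Closed-loop characteristic equation: s² + 4.6s + 21.89 = 0, so ω_n = 4.678 rad/s and ζ = 4.6/(2·4.678) = 0.4916.
Damped frequency ω_d = ω_n√(1−ζ²) = 4.074 rad/s, so peak time T_p = π/ω_d = 0.771 s.

T_p = 0.771 s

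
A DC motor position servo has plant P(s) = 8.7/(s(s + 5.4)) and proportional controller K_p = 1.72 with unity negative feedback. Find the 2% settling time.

From 1 + K_pP(s) = 0: s² + 5.4s + 14.96 = 0 ⇒ ω_n = 3.868, ζ = 0.698.
2% settling time T_s ≈ 4/(ζω_n) = 4/2.7 = 1.48 s.

T_s ≈ 1.48 s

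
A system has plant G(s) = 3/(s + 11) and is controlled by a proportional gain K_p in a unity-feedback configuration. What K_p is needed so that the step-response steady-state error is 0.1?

K_p = 33

The loop is type 0, so e_ss(step) = 1/(1 + K_pos) with K_pos = K_p·G(0).
G(0) = 0.2727. Require 1/(1 + K_p·0.2727) = 0.1, so 1 + 0.2727·K_p = 10.
K_p = (10 − 1)/0.2727 = 33.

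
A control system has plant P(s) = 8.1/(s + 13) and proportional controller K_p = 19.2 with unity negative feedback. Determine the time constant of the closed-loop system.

τ = 0.00593 s

Closed-loop transfer function: T(s) = K_p·P(s)/(1 + K_p·P(s)) = 155.5/(s + 13 + 155.5) = 155.5/(s + 168.5).
Time constant τ = 1/168.5 = 0.00593 s.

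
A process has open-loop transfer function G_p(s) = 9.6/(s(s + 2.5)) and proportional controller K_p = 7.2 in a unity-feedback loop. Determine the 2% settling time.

T_s ≈ 3.2 s

The closed-loop denominator s² + 2.5s + 69.12 gives ω_n = √69.12 = 8.314 and ζ = 2.5/(2ω_n) = 0.1504.
2% settling time T_s ≈ 4/(ζω_n) = 4/1.25 = 3.2 s.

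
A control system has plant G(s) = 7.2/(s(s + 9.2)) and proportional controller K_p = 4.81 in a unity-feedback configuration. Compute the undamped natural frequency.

With unity feedback the closed-loop characteristic equation is s² + 9.2s + 4.81·7.2 = s² + 9.2s + 34.63 = 0.
Matching s² + 2ζω_n s + ω_n²: ω_n = √34.63 = 5.885 rad/s and 2ζω_n = 9.2, so ζ = 9.2/(2·5.885) = 0.782.

ω_n = 5.88 rad/s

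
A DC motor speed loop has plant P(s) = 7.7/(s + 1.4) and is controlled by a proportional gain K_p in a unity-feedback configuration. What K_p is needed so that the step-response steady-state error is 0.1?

K_p = 1.64

Steady-state error for a unit step on this type-0 loop is 1/(1 + K_p·P(0)).
P(0) = 5.5. Require 1/(1 + K_p·5.5) = 0.1, so 1 + 5.5·K_p = 10.
K_p = (10 − 1)/5.5 = 1.64.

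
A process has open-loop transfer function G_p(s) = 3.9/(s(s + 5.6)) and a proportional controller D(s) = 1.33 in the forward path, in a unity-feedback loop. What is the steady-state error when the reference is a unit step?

The open loop D(s)G_p(s) has a pole at the origin (type 1), so the static position error constant is infinite and e_ss = 1/(1+∞) = 0.

0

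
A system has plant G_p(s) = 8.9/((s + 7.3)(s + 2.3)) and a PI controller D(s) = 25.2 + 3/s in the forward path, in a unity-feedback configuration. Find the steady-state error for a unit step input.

The open loop D(s)G_p(s) has a pole at the origin (type 1), so the static position error constant is infinite and e_ss = 1/(1+∞) = 0.

0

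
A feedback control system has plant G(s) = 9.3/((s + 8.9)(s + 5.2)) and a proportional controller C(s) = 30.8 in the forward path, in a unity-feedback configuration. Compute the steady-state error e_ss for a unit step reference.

The loop is type 0. Static position error constant K_pos = C(0)·G(0) = 30.8·0.201 = 6.189.
Steady-state error to a unit step: e_ss = 1/(1+K_pos) = 1/7.189 = 0.139.

0.139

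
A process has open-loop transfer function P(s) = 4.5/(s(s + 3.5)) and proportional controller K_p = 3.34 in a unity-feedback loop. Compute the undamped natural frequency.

The closed-loop denominator is s(s+3.5) + 3.34·4.5 = s² + 3.5s + 15.03.
So ω_n² = 15.03 ⇒ ω_n = 3.877 rad/s, and ζ = 3.5/(2ω_n) = 0.451.

ω_n = 3.88 rad/s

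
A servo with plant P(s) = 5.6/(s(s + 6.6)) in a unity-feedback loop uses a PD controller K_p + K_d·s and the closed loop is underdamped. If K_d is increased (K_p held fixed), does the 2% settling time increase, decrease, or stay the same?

decrease

Characteristic equation s² + (6.6 + 5.6K_d)s + 5.6K_p = 0: raising K_d increases ζω_n = (6.6+5.6K_d)/2 while the loop stays underdamped, so T_s ≈ 4/(ζω_n) decreases.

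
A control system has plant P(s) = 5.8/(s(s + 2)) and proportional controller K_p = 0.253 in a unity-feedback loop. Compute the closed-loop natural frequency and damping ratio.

The closed-loop denominator is s(s+2) + 0.253·5.8 = s² + 2s + 1.467.
So ω_n² = 1.467 ⇒ ω_n = 1.211 rad/s, and ζ = 2/(2ω_n) = 0.826.

ω_n = 1.21 rad/s, ζ = 0.826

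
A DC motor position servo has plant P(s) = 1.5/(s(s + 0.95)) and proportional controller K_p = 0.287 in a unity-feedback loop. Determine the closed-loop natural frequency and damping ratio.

The closed-loop denominator is s(s+0.95) + 0.287·1.5 = s² + 0.95s + 0.4305.
So ω_n² = 0.4305 ⇒ ω_n = 0.6561 rad/s, and ζ = 0.95/(2ω_n) = 0.724.

ω_n = 0.656 rad/s, ζ = 0.724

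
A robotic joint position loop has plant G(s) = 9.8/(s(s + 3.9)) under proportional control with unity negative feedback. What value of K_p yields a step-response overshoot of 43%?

K_p = 5.76

From %OS = 100·exp(−πζ/√(1−ζ²)) = 43%, ζ = −ln(0.43)/√(π²+ln²(0.43)) = 0.2594.
Characteristic equation s² + 3.9s + 9.8K_p = 0 gives ζ = 3.9/(2√(9.8K_p)).
Setting ζ = 0.2594: √(9.8K_p) = 3.9/(2·0.2594) = 7.516, so K_p = 56.49/9.8 = 5.76.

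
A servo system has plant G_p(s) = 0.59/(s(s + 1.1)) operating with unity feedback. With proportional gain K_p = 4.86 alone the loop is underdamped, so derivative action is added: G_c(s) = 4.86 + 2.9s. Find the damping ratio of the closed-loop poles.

ζ = 0.83

Forward path: (4.86 + 2.9s)·0.59/(s(s+1.1)). The closed-loop characteristic equation is s² + (1.1 + 0.59·2.9)s + 0.59·4.86 = 0.
That is s² + 2.811s + 2.867 = 0, so ω_n = 1.693 rad/s and ζ = 2.811/(2·1.693) = 0.83.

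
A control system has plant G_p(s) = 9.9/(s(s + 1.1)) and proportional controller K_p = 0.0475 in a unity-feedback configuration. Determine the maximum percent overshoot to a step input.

The closed-loop denominator s² + 1.1s + 0.4703 gives ω_n = √0.4703 = 0.6857 and ζ = 1.1/(2ω_n) = 0.802.
%OS = 100·exp(−πζ/√(1−ζ²)) = 100·exp(−π·0.802/√0.3567) = 1.47%.

1.47%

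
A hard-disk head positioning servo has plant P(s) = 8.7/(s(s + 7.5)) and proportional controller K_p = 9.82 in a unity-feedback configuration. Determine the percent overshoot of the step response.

The closed-loop denominator s² + 7.5s + 85.43 gives ω_n = √85.43 = 9.243 and ζ = 7.5/(2ω_n) = 0.4057.
%OS = 100·exp(−πζ/√(1−ζ²)) = 100·exp(−π·0.4057/√0.8354) = 24.8%.

24.8%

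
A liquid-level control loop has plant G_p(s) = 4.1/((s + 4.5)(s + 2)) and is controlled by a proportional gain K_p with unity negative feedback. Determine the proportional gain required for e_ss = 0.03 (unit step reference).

K_p = 71

The loop is type 0, so e_ss(step) = 1/(1 + K_pos) with K_pos = K_p·G_p(0).
G_p(0) = 0.4556. Require 1/(1 + K_p·0.4556) = 0.03, so 1 + 0.4556·K_p = 33.33.
K_p = (33.33 − 1)/0.4556 = 71.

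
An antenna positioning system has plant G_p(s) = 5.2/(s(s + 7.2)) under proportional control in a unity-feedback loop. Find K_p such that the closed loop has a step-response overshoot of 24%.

K_p = 14.6

From %OS = 100·exp(−πζ/√(1−ζ²)) = 24%, ζ = −ln(0.24)/√(π²+ln²(0.24)) = 0.4136.
Characteristic equation s² + 7.2s + 5.2K_p = 0 gives ζ = 7.2/(2√(5.2K_p)).
Setting ζ = 0.4136: √(5.2K_p) = 7.2/(2·0.4136) = 8.704, so K_p = 75.76/5.2 = 14.6.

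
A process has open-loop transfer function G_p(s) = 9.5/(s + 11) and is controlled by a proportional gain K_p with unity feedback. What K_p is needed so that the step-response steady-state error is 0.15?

K_p = 6.56

For a type-0 loop with proportional control, e_ss = 1/(1 + K_p·G_p(0)).
G_p(0) = 0.8636. Require 1/(1 + K_p·0.8636) = 0.15, so 1 + 0.8636·K_p = 6.667.
K_p = (6.667 − 1)/0.8636 = 6.56.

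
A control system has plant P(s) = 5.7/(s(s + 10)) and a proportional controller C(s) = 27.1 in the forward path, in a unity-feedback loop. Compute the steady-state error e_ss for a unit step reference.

0

The open loop C(s)P(s) has a pole at the origin (type 1), so the static position error constant is infinite and e_ss = 1/(1+∞) = 0.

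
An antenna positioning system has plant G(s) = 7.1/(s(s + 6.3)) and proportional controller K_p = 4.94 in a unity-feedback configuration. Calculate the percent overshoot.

13.9%

Closed-loop characteristic equation: s² + 6.3s + 35.07 = 0, so ω_n = 5.922 rad/s and ζ = 6.3/(2·5.922) = 0.5319.
%OS = 100·exp(−πζ/√(1−ζ²)) = 100·exp(−π·0.5319/√0.7171) = 13.9%.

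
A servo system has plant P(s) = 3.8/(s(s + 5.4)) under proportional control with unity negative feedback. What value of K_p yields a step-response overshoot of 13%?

K_p = 6.47

From %OS = 100·exp(−πζ/√(1−ζ²)) = 13%, ζ = −ln(0.13)/√(π²+ln²(0.13)) = 0.5446.
Characteristic equation s² + 5.4s + 3.8K_p = 0 gives ζ = 5.4/(2√(3.8K_p)).
Setting ζ = 0.5446: √(3.8K_p) = 5.4/(2·0.5446) = 4.957, so K_p = 24.58/3.8 = 6.47.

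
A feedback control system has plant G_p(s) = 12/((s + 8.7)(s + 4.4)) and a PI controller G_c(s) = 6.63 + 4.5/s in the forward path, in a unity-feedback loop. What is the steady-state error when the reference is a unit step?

0

The open loop G_c(s)G_p(s) has a pole at the origin (type 1), so the static position error constant is infinite and e_ss = 1/(1+∞) = 0.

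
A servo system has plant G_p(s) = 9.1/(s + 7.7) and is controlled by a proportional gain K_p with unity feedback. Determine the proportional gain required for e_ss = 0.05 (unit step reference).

The loop is type 0, so e_ss(step) = 1/(1 + K_pos) with K_pos = K_p·G_p(0).
G_p(0) = 1.182. Require 1/(1 + K_p·1.182) = 0.05, so 1 + 1.182·K_p = 20.
K_p = (20 − 1)/1.182 = 16.1.

K_p = 16.1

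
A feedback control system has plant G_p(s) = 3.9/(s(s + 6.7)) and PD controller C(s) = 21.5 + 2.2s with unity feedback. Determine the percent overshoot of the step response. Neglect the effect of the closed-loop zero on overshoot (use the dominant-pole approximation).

Forward path: (21.5 + 2.2s)·3.9/(s(s+6.7)). The closed-loop characteristic equation is s² + (6.7 + 3.9·2.2)s + 3.9·21.5 = 0.
That is s² + 15.28s + 83.85 = 0, so ω_n = 9.157 rad/s and ζ = 15.28/(2·9.157) = 0.8343.
%OS = 100·exp(−πζ/√(1−ζ²)) = 0.861%.

0.861%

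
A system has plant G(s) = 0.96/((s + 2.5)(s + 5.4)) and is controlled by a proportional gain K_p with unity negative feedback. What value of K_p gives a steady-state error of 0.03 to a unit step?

K_p = 455

For a type-0 loop with proportional control, e_ss = 1/(1 + K_p·G(0)).
G(0) = 0.07111. Require 1/(1 + K_p·0.07111) = 0.03, so 1 + 0.07111·K_p = 33.33.
K_p = (33.33 − 1)/0.07111 = 455.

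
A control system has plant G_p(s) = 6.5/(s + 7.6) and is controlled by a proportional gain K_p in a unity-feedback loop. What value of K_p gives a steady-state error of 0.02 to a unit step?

K_p = 57.3

The loop is type 0, so e_ss(step) = 1/(1 + K_pos) with K_pos = K_p·G_p(0).
G_p(0) = 0.8553. Require 1/(1 + K_p·0.8553) = 0.02, so 1 + 0.8553·K_p = 50.
K_p = (50 − 1)/0.8553 = 57.3.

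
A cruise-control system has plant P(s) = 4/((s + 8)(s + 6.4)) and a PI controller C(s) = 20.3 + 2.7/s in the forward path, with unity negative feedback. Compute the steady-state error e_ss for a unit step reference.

0

The open loop C(s)P(s) has a pole at the origin (type 1), so the static position error constant is infinite and e_ss = 1/(1+∞) = 0.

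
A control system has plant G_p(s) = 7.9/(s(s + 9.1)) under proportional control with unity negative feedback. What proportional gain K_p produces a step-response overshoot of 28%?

K_p = 18.6

From %OS = 100·exp(−πζ/√(1−ζ²)) = 28%, ζ = −ln(0.28)/√(π²+ln²(0.28)) = 0.3755.
Characteristic equation s² + 9.1s + 7.9K_p = 0 gives ζ = 9.1/(2√(7.9K_p)).
Setting ζ = 0.3755: √(7.9K_p) = 9.1/(2·0.3755) = 12.12, so K_p = 146.8/7.9 = 18.6.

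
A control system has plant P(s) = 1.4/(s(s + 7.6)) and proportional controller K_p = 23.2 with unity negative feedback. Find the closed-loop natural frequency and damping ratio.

With unity feedback the closed-loop characteristic equation is s² + 7.6s + 23.2·1.4 = s² + 7.6s + 32.48 = 0.
Matching s² + 2ζω_n s + ω_n²: ω_n = √32.48 = 5.699 rad/s and 2ζω_n = 7.6, so ζ = 7.6/(2·5.699) = 0.667.

ω_n = 5.7 rad/s, ζ = 0.667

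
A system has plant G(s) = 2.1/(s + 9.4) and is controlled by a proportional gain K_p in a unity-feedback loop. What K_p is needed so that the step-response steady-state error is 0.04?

K_p = 107

The loop is type 0, so e_ss(step) = 1/(1 + K_pos) with K_pos = K_p·G(0).
G(0) = 0.2234. Require 1/(1 + K_p·0.2234) = 0.04, so 1 + 0.2234·K_p = 25.
K_p = (25 − 1)/0.2234 = 107.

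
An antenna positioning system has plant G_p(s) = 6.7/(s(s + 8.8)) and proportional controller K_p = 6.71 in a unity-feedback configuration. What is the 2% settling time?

T_s ≈ 0.909 s

From 1 + K_pG_p(s) = 0: s² + 8.8s + 44.96 = 0 ⇒ ω_n = 6.705, ζ = 0.6562.
2% settling time T_s ≈ 4/(ζω_n) = 4/4.4 = 0.909 s.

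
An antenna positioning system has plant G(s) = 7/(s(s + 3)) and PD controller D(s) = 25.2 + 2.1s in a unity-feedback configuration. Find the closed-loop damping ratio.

Forward path: (25.2 + 2.1s)·7/(s(s+3)). The closed-loop characteristic equation is s² + (3 + 7·2.1)s + 7·25.2 = 0.
That is s² + 17.7s + 176.4 = 0, so ω_n = 13.28 rad/s and ζ = 17.7/(2·13.28) = 0.6663.

ζ = 0.666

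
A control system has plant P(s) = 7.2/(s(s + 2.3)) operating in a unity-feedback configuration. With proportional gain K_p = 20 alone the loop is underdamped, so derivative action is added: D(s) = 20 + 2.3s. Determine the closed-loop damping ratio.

ζ = 0.786

Forward path: (20 + 2.3s)·7.2/(s(s+2.3)). The closed-loop characteristic equation is s² + (2.3 + 7.2·2.3)s + 7.2·20 = 0.
That is s² + 18.86s + 144 = 0, so ω_n = 12 rad/s and ζ = 18.86/(2·12) = 0.7858.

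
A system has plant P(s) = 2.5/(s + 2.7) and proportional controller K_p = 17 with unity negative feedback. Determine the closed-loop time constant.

Closed-loop transfer function: T(s) = K_p·P(s)/(1 + K_p·P(s)) = 42.5/(s + 2.7 + 42.5) = 42.5/(s + 45.2).
Time constant τ = 1/45.2 = 0.0221 s.

τ = 0.0221 s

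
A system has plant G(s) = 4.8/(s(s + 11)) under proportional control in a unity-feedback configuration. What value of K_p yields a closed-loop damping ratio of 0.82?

Closed-loop characteristic equation: s² + 11s + K_p·4.8 = 0.
So ω_n = √(4.8K_p) and 2ζω_n = 11, giving ζ = 11/(2√(4.8K_p)).
Setting ζ = 0.82: √(4.8K_p) = 11/(2·0.82) = 6.707, so K_p = 44.99/4.8 = 9.37.

K_p = 9.37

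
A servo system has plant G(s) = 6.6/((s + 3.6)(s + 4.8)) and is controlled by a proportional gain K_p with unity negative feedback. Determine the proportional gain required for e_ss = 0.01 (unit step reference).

K_p = 259

Steady-state error for a unit step on this type-0 loop is 1/(1 + K_p·G(0)).
G(0) = 0.3819. Require 1/(1 + K_p·0.3819) = 0.01, so 1 + 0.3819·K_p = 100.
K_p = (100 − 1)/0.3819 = 259.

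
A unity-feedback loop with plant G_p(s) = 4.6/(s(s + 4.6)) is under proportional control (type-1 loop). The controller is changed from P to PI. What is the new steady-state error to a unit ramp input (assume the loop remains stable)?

The integrator raises the loop to type 2, so K_v → ∞ and e_ss to a ramp is zero.

0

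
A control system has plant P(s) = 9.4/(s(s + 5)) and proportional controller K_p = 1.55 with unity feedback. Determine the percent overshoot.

From 1 + K_pP(s) = 0: s² + 5s + 14.57 = 0 ⇒ ω_n = 3.817, ζ = 0.655.
%OS = 100·exp(−πζ/√(1−ζ²)) = 100·exp(−π·0.655/√0.571) = 6.57%.

6.57%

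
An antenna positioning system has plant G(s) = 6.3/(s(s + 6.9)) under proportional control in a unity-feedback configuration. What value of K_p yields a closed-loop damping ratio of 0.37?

Closed-loop characteristic equation: s² + 6.9s + K_p·6.3 = 0.
So ω_n = √(6.3K_p) and 2ζω_n = 6.9, giving ζ = 6.9/(2√(6.3K_p)).
Setting ζ = 0.37: √(6.3K_p) = 6.9/(2·0.37) = 9.324, so K_p = 86.94/6.3 = 13.8.

K_p = 13.8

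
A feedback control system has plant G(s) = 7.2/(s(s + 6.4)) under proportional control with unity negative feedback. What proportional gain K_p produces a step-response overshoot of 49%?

From %OS = 100·exp(−πζ/√(1−ζ²)) = 49%, ζ = −ln(0.49)/√(π²+ln²(0.49)) = 0.2214.
Characteristic equation s² + 6.4s + 7.2K_p = 0 gives ζ = 6.4/(2√(7.2K_p)).
Setting ζ = 0.2214: √(7.2K_p) = 6.4/(2·0.2214) = 14.45, so K_p = 208.8/7.2 = 29.

K_p = 29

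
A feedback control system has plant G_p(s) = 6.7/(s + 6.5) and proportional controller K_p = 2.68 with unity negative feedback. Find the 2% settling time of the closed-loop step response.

Closed-loop transfer function: T(s) = K_p·G_p(s)/(1 + K_p·G_p(s)) = 17.96/(s + 6.5 + 17.96) = 17.96/(s + 24.46).
Time constant τ = 1/24.46 = 0.04089 s, so the 2% settling time is about 4τ = 0.164 s.

T_s ≈ 0.164 s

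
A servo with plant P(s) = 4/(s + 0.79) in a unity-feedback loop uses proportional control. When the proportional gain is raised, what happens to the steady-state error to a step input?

decrease

The position error constant K_pos = K_p·P(0) grows with K_p, and e_ss = 1/(1+K_pos) falls.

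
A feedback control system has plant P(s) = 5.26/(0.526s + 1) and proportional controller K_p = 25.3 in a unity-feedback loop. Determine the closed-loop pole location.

Closed loop: T(s) = K_p·P/(1+K_p·P) = 133.1/(0.526s + 1 + 133.1), with pole at s = −(1 + 133.1)/0.526 = −254.9.

s = -254.9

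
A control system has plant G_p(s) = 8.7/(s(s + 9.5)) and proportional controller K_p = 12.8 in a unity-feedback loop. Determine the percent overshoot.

20.5%

Closed-loop characteristic equation: s² + 9.5s + 111.4 = 0, so ω_n = 10.55 rad/s and ζ = 9.5/(2·10.55) = 0.4501.
%OS = 100·exp(−πζ/√(1−ζ²)) = 100·exp(−π·0.4501/√0.7974) = 20.5%.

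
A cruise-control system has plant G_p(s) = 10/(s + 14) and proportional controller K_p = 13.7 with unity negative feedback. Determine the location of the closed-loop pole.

Closed-loop transfer function: T(s) = K_p·G_p(s)/(1 + K_p·G_p(s)) = 137/(s + 14 + 137) = 137/(s + 151).
The closed-loop pole is at s = −151.

s = -151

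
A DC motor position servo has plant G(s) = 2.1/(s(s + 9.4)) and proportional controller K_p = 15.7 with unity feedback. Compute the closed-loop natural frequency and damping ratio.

ω_n = 5.74 rad/s, ζ = 0.819

With unity feedback the closed-loop characteristic equation is s² + 9.4s + 15.7·2.1 = s² + 9.4s + 32.97 = 0.
Matching s² + 2ζω_n s + ω_n²: ω_n = √32.97 = 5.742 rad/s and 2ζω_n = 9.4, so ζ = 9.4/(2·5.742) = 0.819.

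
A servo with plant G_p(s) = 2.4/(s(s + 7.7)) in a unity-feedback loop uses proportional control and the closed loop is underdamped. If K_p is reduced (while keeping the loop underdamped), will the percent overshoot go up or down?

decrease

ζ = 7.7/(2√(2.4K_p)) rises as K_p falls; higher damping means less overshoot.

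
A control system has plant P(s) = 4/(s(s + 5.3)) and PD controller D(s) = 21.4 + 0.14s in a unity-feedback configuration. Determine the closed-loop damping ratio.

Forward path: (21.4 + 0.14s)·4/(s(s+5.3)). The closed-loop characteristic equation is s² + (5.3 + 4·0.14)s + 4·21.4 = 0.
That is s² + 5.86s + 85.6 = 0, so ω_n = 9.252 rad/s and ζ = 5.86/(2·9.252) = 0.3167.

ζ = 0.317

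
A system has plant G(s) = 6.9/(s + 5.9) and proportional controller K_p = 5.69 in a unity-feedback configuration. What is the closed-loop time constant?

τ = 0.0221 s

Closed-loop transfer function: T(s) = K_p·G(s)/(1 + K_p·G(s)) = 39.26/(s + 5.9 + 39.26) = 39.26/(s + 45.16).
Time constant τ = 1/45.16 = 0.0221 s.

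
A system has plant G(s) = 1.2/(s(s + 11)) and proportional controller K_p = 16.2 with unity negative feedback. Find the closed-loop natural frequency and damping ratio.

ω_n = 4.41 rad/s, ζ = 1.25

1 + K_p·G(s) = 0 gives s² + 11s + 19.44 = 0.
Matching s² + 2ζω_n s + ω_n²: ω_n = √19.44 = 4.409 rad/s and 2ζω_n = 11, so ζ = 11/(2·4.409) = 1.25.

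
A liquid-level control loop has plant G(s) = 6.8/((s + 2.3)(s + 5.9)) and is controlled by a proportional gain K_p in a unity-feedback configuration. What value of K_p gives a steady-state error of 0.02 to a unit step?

The loop is type 0, so e_ss(step) = 1/(1 + K_pos) with K_pos = K_p·G(0).
G(0) = 0.5011. Require 1/(1 + K_p·0.5011) = 0.02, so 1 + 0.5011·K_p = 50.
K_p = (50 − 1)/0.5011 = 97.8.

K_p = 97.8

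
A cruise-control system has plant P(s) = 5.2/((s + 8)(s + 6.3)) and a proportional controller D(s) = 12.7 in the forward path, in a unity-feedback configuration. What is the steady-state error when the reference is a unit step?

The loop is type 0. Static position error constant K_pos = D(0)·P(0) = 12.7·0.1032 = 1.31.
Steady-state error to a unit step: e_ss = 1/(1+K_pos) = 1/2.31 = 0.433.

0.433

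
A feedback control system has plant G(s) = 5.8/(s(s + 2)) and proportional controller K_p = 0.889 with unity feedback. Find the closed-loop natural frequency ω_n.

The closed-loop denominator is s(s+2) + 0.889·5.8 = s² + 2s + 5.156.
So ω_n² = 5.156 ⇒ ω_n = 2.271 rad/s, and ζ = 2/(2ω_n) = 0.44.

ω_n = 2.27 rad/s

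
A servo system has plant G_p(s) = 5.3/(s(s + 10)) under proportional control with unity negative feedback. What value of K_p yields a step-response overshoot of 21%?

K_p = 23.8

From %OS = 100·exp(−πζ/√(1−ζ²)) = 21%, ζ = −ln(0.21)/√(π²+ln²(0.21)) = 0.4449.
Characteristic equation s² + 10s + 5.3K_p = 0 gives ζ = 10/(2√(5.3K_p)).
Setting ζ = 0.4449: √(5.3K_p) = 10/(2·0.4449) = 11.24, so K_p = 126.3/5.3 = 23.8.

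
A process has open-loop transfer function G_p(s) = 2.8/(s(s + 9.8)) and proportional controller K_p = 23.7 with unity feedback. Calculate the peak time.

T_p = 0.483 s

From 1 + K_pG_p(s) = 0: s² + 9.8s + 66.36 = 0 ⇒ ω_n = 8.146, ζ = 0.6015.
Damped frequency ω_d = ω_n√(1−ζ²) = 6.508 rad/s, so peak time T_p = π/ω_d = 0.483 s.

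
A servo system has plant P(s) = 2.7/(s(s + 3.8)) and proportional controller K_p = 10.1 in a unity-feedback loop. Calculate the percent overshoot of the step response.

29.3%

Closed-loop characteristic equation: s² + 3.8s + 27.27 = 0, so ω_n = 5.222 rad/s and ζ = 3.8/(2·5.222) = 0.3638.
%OS = 100·exp(−πζ/√(1−ζ²)) = 100·exp(−π·0.3638/√0.8676) = 29.3%.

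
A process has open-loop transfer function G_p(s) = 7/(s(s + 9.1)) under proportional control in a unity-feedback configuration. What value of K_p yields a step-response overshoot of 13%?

K_p = 9.97

From %OS = 100·exp(−πζ/√(1−ζ²)) = 13%, ζ = −ln(0.13)/√(π²+ln²(0.13)) = 0.5446.
Characteristic equation s² + 9.1s + 7K_p = 0 gives ζ = 9.1/(2√(7K_p)).
Setting ζ = 0.5446: √(7K_p) = 9.1/(2·0.5446) = 8.354, so K_p = 69.79/7 = 9.97.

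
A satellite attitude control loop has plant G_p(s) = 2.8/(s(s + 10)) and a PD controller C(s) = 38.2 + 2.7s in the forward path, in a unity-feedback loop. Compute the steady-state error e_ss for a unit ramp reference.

The loop has one pole at the origin (type 1). Velocity error constant K_v = lim_{s→0} s·C(s)G_p(s) = 38.2·2.8/10 = 10.7.
Steady-state error to a unit ramp: e_ss = 1/K_v = 0.0935.

0.0935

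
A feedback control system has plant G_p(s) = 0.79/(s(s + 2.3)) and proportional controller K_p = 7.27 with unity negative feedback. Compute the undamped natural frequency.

ω_n = 2.4 rad/s

The closed-loop denominator is s(s+2.3) + 7.27·0.79 = s² + 2.3s + 5.743.
Matching s² + 2ζω_n s + ω_n²: ω_n = √5.743 = 2.397 rad/s and 2ζω_n = 2.3, so ζ = 2.3/(2·2.397) = 0.48.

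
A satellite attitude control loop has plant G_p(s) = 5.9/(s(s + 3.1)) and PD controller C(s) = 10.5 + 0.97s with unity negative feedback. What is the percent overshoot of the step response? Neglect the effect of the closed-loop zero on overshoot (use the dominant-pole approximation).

11.9%

Forward path: (10.5 + 0.97s)·5.9/(s(s+3.1)). The closed-loop characteristic equation is s² + (3.1 + 5.9·0.97)s + 5.9·10.5 = 0.
That is s² + 8.823s + 61.95 = 0, so ω_n = 7.871 rad/s and ζ = 8.823/(2·7.871) = 0.5605.
%OS = 100·exp(−πζ/√(1−ζ²)) = 11.9%.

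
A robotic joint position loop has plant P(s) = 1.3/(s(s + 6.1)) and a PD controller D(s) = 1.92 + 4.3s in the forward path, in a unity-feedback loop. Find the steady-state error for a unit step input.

The open loop D(s)P(s) has a pole at the origin (type 1), so the static position error constant is infinite and e_ss = 1/(1+∞) = 0.

0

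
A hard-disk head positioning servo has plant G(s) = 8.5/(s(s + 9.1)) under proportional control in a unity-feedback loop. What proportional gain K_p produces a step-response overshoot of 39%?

From %OS = 100·exp(−πζ/√(1−ζ²)) = 39%, ζ = −ln(0.39)/√(π²+ln²(0.39)) = 0.2871.
Characteristic equation s² + 9.1s + 8.5K_p = 0 gives ζ = 9.1/(2√(8.5K_p)).
Setting ζ = 0.2871: √(8.5K_p) = 9.1/(2·0.2871) = 15.85, so K_p = 251.2/8.5 = 29.5.

K_p = 29.5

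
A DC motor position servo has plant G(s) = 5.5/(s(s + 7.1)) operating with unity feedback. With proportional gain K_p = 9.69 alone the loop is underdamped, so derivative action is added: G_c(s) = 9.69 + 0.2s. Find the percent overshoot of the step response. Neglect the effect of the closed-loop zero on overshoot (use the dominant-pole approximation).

Forward path: (9.69 + 0.2s)·5.5/(s(s+7.1)). The closed-loop characteristic equation is s² + (7.1 + 5.5·0.2)s + 5.5·9.69 = 0.
That is s² + 8.2s + 53.29 = 0, so ω_n = 7.3 rad/s and ζ = 8.2/(2·7.3) = 0.5616.
%OS = 100·exp(−πζ/√(1−ζ²)) = 11.9%.

11.9%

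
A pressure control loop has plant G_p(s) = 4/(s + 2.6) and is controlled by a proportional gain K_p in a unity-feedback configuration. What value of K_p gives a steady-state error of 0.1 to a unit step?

K_p = 5.85

The loop is type 0, so e_ss(step) = 1/(1 + K_pos) with K_pos = K_p·G_p(0).
G_p(0) = 1.538. Require 1/(1 + K_p·1.538) = 0.1, so 1 + 1.538·K_p = 10.
K_p = (10 − 1)/1.538 = 5.85.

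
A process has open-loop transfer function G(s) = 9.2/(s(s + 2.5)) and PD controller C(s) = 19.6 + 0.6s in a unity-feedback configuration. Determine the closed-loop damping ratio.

Forward path: (19.6 + 0.6s)·9.2/(s(s+2.5)). The closed-loop characteristic equation is s² + (2.5 + 9.2·0.6)s + 9.2·19.6 = 0.
That is s² + 8.02s + 180.3 = 0, so ω_n = 13.43 rad/s and ζ = 8.02/(2·13.43) = 0.2986.

ζ = 0.299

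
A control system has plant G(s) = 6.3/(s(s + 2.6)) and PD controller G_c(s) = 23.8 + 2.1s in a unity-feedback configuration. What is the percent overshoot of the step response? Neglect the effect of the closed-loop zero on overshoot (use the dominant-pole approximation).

Forward path: (23.8 + 2.1s)·6.3/(s(s+2.6)). The closed-loop characteristic equation is s² + (2.6 + 6.3·2.1)s + 6.3·23.8 = 0.
That is s² + 15.83s + 149.9 = 0, so ω_n = 12.24 rad/s and ζ = 15.83/(2·12.24) = 0.6464.
%OS = 100·exp(−πζ/√(1−ζ²)) = 6.98%.

6.98%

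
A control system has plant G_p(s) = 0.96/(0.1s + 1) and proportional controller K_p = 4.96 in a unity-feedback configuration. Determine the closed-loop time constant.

τ = 0.0174 s

Closed loop: T(s) = K_p·G_p/(1+K_p·G_p) = 4.762/(0.1s + 1 + 4.762), with pole at s = −(1 + 4.762)/0.1 = −57.62.
Closed-loop time constant τ = 1/57.62 = 0.0174 s.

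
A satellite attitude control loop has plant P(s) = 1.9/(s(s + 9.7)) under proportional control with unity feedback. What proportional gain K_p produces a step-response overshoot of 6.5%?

From %OS = 100·exp(−πζ/√(1−ζ²)) = 6.5%, ζ = −ln(0.065)/√(π²+ln²(0.065)) = 0.6564.
Characteristic equation s² + 9.7s + 1.9K_p = 0 gives ζ = 9.7/(2√(1.9K_p)).
Setting ζ = 0.6564: √(1.9K_p) = 9.7/(2·0.6564) = 7.389, so K_p = 54.6/1.9 = 28.7.

K_p = 28.7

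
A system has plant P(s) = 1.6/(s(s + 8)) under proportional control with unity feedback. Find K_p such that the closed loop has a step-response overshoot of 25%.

K_p = 61.4

From %OS = 100·exp(−πζ/√(1−ζ²)) = 25%, ζ = −ln(0.25)/√(π²+ln²(0.25)) = 0.4037.
Characteristic equation s² + 8s + 1.6K_p = 0 gives ζ = 8/(2√(1.6K_p)).
Setting ζ = 0.4037: √(1.6K_p) = 8/(2·0.4037) = 9.908, so K_p = 98.17/1.6 = 61.4.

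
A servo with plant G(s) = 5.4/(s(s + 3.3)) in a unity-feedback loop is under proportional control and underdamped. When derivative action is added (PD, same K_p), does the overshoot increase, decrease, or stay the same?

With PD the characteristic equation becomes s² + (a + K·K_d)s + K·K_p = 0; the damping term grows, ζ rises, overshoot falls.

decrease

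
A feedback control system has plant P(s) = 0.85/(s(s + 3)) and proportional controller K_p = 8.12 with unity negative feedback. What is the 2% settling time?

From 1 + K_pP(s) = 0: s² + 3s + 6.902 = 0 ⇒ ω_n = 2.627, ζ = 0.571.
2% settling time T_s ≈ 4/(ζω_n) = 4/1.5 = 2.67 s.

T_s ≈ 2.67 s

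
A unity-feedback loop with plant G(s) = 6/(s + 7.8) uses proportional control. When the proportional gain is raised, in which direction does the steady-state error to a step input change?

decrease

The position error constant K_pos = K_p·G(0) grows with K_p, and e_ss = 1/(1+K_pos) falls.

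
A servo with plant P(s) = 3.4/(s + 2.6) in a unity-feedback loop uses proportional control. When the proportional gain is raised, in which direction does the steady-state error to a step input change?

decrease

The position error constant K_pos = K_p·P(0) grows with K_p, and e_ss = 1/(1+K_pos) falls.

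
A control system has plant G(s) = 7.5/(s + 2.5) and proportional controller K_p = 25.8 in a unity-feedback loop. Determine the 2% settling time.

Closed-loop transfer function: T(s) = K_p·G(s)/(1 + K_p·G(s)) = 193.5/(s + 2.5 + 193.5) = 193.5/(s + 196).
Time constant τ = 1/196 = 0.005102 s, so the 2% settling time is about 4τ = 0.0204 s.

T_s ≈ 0.0204 s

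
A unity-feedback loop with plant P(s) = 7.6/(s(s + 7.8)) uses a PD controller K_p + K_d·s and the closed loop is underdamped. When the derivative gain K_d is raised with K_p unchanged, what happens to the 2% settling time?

decrease

Characteristic equation s² + (7.8 + 7.6K_d)s + 7.6K_p = 0: raising K_d increases ζω_n = (7.8+7.6K_d)/2 while the loop stays underdamped, so T_s ≈ 4/(ζω_n) decreases.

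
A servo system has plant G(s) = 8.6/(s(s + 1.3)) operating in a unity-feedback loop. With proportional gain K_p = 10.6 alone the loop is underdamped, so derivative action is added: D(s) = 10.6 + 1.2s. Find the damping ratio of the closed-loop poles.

Forward path: (10.6 + 1.2s)·8.6/(s(s+1.3)). The closed-loop characteristic equation is s² + (1.3 + 8.6·1.2)s + 8.6·10.6 = 0.
That is s² + 11.62s + 91.16 = 0, so ω_n = 9.548 rad/s and ζ = 11.62/(2·9.548) = 0.6085.

ζ = 0.609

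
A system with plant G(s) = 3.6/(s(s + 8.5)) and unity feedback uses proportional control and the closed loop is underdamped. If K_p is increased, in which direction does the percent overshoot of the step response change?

Characteristic equation s² + 8.5s + K_p·3.6 = 0: raising K_p raises ω_n while 2ζω_n = 8.5 is fixed, so ζ falls and overshoot grows.

increase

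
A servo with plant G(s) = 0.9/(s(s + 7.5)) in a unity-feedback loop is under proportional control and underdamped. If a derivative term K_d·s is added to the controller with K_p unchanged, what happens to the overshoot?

decrease

The derivative term adds K·K_d to the s-coefficient of the characteristic equation, raising 2ζω_n while ω_n is unchanged; ζ increases, so overshoot decreases.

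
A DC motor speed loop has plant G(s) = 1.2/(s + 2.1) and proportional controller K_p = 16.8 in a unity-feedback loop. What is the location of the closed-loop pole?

s = -22.26

Closed-loop transfer function: T(s) = K_p·G(s)/(1 + K_p·G(s)) = 20.16/(s + 2.1 + 20.16) = 20.16/(s + 22.26).
The closed-loop pole is at s = −22.26.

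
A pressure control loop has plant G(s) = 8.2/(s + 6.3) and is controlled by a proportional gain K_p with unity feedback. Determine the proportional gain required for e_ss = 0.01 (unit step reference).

For a type-0 loop with proportional control, e_ss = 1/(1 + K_p·G(0)).
G(0) = 1.302. Require 1/(1 + K_p·1.302) = 0.01, so 1 + 1.302·K_p = 100.
K_p = (100 − 1)/1.302 = 76.1.

K_p = 76.1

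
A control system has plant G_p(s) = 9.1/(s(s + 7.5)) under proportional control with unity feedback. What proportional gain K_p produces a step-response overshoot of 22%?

From %OS = 100·exp(−πζ/√(1−ζ²)) = 22%, ζ = −ln(0.22)/√(π²+ln²(0.22)) = 0.4342.
Characteristic equation s² + 7.5s + 9.1K_p = 0 gives ζ = 7.5/(2√(9.1K_p)).
Setting ζ = 0.4342: √(9.1K_p) = 7.5/(2·0.4342) = 8.637, so K_p = 74.6/9.1 = 8.2.

K_p = 8.2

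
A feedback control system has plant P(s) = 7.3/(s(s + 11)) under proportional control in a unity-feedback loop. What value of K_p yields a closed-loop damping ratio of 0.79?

Closed-loop characteristic equation: s² + 11s + K_p·7.3 = 0.
So ω_n = √(7.3K_p) and 2ζω_n = 11, giving ζ = 11/(2√(7.3K_p)).
Setting ζ = 0.79: √(7.3K_p) = 11/(2·0.79) = 6.962, so K_p = 48.47/7.3 = 6.64.

K_p = 6.64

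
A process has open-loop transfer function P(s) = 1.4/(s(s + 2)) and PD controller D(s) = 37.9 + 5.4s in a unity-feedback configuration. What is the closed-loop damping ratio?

Forward path: (37.9 + 5.4s)·1.4/(s(s+2)). The closed-loop characteristic equation is s² + (2 + 1.4·5.4)s + 1.4·37.9 = 0.
That is s² + 9.56s + 53.06 = 0, so ω_n = 7.284 rad/s and ζ = 9.56/(2·7.284) = 0.6562.

ζ = 0.656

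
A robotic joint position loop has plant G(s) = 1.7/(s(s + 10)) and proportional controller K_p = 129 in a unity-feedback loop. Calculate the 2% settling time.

Closed-loop characteristic equation: s² + 10s + 219.3 = 0, so ω_n = 14.81 rad/s and ζ = 10/(2·14.81) = 0.3376.
2% settling time T_s ≈ 4/(ζω_n) = 4/5 = 0.8 s.

T_s ≈ 0.8 s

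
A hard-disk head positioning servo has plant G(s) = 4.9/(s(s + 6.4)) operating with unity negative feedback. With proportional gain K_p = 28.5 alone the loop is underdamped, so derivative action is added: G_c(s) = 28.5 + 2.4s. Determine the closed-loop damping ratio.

Forward path: (28.5 + 2.4s)·4.9/(s(s+6.4)). The closed-loop characteristic equation is s² + (6.4 + 4.9·2.4)s + 4.9·28.5 = 0.
That is s² + 18.16s + 139.7 = 0, so ω_n = 11.82 rad/s and ζ = 18.16/(2·11.82) = 0.7684.

ζ = 0.768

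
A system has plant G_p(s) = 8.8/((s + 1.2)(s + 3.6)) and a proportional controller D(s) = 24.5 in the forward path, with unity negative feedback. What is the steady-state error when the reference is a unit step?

0.0196

The loop is type 0. Static position error constant K_pos = D(0)·G_p(0) = 24.5·2.037 = 49.91.
Steady-state error to a unit step: e_ss = 1/(1+K_pos) = 1/50.91 = 0.0196.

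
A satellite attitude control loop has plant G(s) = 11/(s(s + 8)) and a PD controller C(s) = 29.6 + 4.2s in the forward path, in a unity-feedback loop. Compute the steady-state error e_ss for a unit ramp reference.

The loop has one pole at the origin (type 1). Velocity error constant K_v = lim_{s→0} s·C(s)G(s) = 29.6·11/8 = 40.7.
Steady-state error to a unit ramp: e_ss = 1/K_v = 0.0246.

0.0246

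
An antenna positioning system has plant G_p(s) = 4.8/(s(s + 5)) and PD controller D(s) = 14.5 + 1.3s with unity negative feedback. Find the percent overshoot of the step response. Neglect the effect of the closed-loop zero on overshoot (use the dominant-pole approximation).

Forward path: (14.5 + 1.3s)·4.8/(s(s+5)). The closed-loop characteristic equation is s² + (5 + 4.8·1.3)s + 4.8·14.5 = 0.
That is s² + 11.24s + 69.6 = 0, so ω_n = 8.343 rad/s and ζ = 11.24/(2·8.343) = 0.6736.
%OS = 100·exp(−πζ/√(1−ζ²)) = 5.71%.

5.71%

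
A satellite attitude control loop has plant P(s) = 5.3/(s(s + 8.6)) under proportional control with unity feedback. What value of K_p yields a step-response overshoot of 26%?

K_p = 22.5

From %OS = 100·exp(−πζ/√(1−ζ²)) = 26%, ζ = −ln(0.26)/√(π²+ln²(0.26)) = 0.3941.
Characteristic equation s² + 8.6s + 5.3K_p = 0 gives ζ = 8.6/(2√(5.3K_p)).
Setting ζ = 0.3941: √(5.3K_p) = 8.6/(2·0.3941) = 10.91, so K_p = 119.1/5.3 = 22.5.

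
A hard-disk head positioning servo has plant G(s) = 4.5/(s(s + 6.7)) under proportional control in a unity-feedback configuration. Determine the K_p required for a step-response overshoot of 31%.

From %OS = 100·exp(−πζ/√(1−ζ²)) = 31%, ζ = −ln(0.31)/√(π²+ln²(0.31)) = 0.3493.
Characteristic equation s² + 6.7s + 4.5K_p = 0 gives ζ = 6.7/(2√(4.5K_p)).
Setting ζ = 0.3493: √(4.5K_p) = 6.7/(2·0.3493) = 9.59, so K_p = 91.97/4.5 = 20.4.

K_p = 20.4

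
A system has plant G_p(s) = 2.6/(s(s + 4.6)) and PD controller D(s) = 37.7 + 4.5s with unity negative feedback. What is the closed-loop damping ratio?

ζ = 0.823

Forward path: (37.7 + 4.5s)·2.6/(s(s+4.6)). The closed-loop characteristic equation is s² + (4.6 + 2.6·4.5)s + 2.6·37.7 = 0.
That is s² + 16.3s + 98.02 = 0, so ω_n = 9.901 rad/s and ζ = 16.3/(2·9.901) = 0.8232.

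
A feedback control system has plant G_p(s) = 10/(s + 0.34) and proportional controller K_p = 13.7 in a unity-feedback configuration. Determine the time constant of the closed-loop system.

τ = 0.00728 s

Closed-loop transfer function: T(s) = K_p·G_p(s)/(1 + K_p·G_p(s)) = 137/(s + 0.34 + 137) = 137/(s + 137.3).
Time constant τ = 1/137.3 = 0.00728 s.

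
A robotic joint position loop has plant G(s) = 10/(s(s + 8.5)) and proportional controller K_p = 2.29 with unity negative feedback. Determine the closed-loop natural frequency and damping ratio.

ω_n = 4.79 rad/s, ζ = 0.888

The closed-loop denominator is s(s+8.5) + 2.29·10 = s² + 8.5s + 22.9.
So ω_n² = 22.9 ⇒ ω_n = 4.785 rad/s, and ζ = 8.5/(2ω_n) = 0.888.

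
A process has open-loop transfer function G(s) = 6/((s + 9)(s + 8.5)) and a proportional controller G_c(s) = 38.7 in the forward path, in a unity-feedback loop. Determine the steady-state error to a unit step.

The loop is type 0. Static position error constant K_pos = G_c(0)·G(0) = 38.7·0.07843 = 3.035.
Steady-state error to a unit step: e_ss = 1/(1+K_pos) = 1/4.035 = 0.248.

0.248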